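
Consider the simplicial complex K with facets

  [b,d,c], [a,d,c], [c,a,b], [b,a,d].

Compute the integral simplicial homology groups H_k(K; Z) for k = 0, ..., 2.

Fix the vertex order a < b < c < d and write every simplex with vertices in increasing order. Then dim K = 2 and the simplices of K are:

  0-simplices (4): a, b, c, d
  1-simplices (6): ab, ac, ad, bc, bd, cd
  2-simplices (4): abc, abd, acd, bcd

Hence C_0 ≅ Z^4, C_1 ≅ Z^6, C_2 ≅ Z^4.

The boundary map ∂_1: C_1 → C_0 sends each edge [p,q] (with p < q) to q − p. For instance
  ∂ac = c − a.
The resulting 4×6 matrix has rank 3, and its Smith normal form has invariant factors (1,1,1).

The boundary map ∂_2: C_2 → C_1 maps a triangle to the signed sum of its edges. For instance
  ∂acd = cd − ad + ac,
  ∂abd = bd − ad + ab.
The 6×4 boundary matrix has rank 3 and Smith normal form diag(1,1,1).

Reading off H_k = ker ∂_k / im ∂_{k+1}:

  H_0: rank C_0 − rank ∂_1 = 4 − 3 = 1, and the invariant factors of ∂_1 are all 1, so H_0 ≅ Z.
  H_1: rank ker ∂_1 − rank ∂_2 = (6 − 3) − 3 = 0, and the invariant factors of ∂_2 are all 1, so H_1 ≅ 0.
  H_2: rank ker ∂_2 − rank ∂_3 = (4 − 3) − 0 = 1, and there is no ∂_3, so H_2 ≅ Z.

H_0 = Z,  H_1 = 0,  H_2 = Z.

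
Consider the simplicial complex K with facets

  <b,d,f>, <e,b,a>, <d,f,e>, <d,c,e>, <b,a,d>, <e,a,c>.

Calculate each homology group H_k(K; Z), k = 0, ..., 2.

Order the vertices as a < b < c < d < e < f. Listing each simplex with vertices in this order, K has dimension 2 with simplices:

  0-simplices (6): a, b, c, d, e, f
  1-simplices (12): ab, ac, ad, ae, bd, be, bf, cd, ce, de, df, ef
  2-simplices (6): abd, abe, ace, bdf, cde, def

so the chain groups are C_0 ≅ Z^6, C_1 ≅ Z^12, C_2 ≅ Z^6.

∂_1: C_1 → C_0 maps an edge to its endpoints' difference, ∂[p,q] = q − p. For instance
  ∂ad = d − a.
The 6×12 boundary matrix has rank 5 and Smith normal form diag(1,1,1,1,1).

Boundary ∂_2: C_2 → C_1 acts by ∂[p,q,r] = [q,r] − [p,r] + [p,q]. For instance
  ∂cde = de − ce + cd,
  ∂abd = bd − ad + ab.
The resulting 12×6 matrix has rank 6, and its Smith normal form has invariant factors (1,1,1,1,1,1).

Now H_k = ker ∂_k / im ∂_{k+1}, so:

  H_0: rank C_0 − rank ∂_1 = 6 − 5 = 1, and the invariant factors of ∂_1 are all 1, so H_0 = Z.
  H_1: rank ker ∂_1 − rank ∂_2 = (12 − 5) − 6 = 1, and the invariant factors of ∂_2 are all 1, so H_1 = Z.
  H_2: rank ker ∂_2 − rank ∂_3 = (6 − 6) − 0 = 0, and there is no ∂_3, so H_2 = 0.

H_0 ≅ Z,  H_1 ≅ Z,  H_2 = 0.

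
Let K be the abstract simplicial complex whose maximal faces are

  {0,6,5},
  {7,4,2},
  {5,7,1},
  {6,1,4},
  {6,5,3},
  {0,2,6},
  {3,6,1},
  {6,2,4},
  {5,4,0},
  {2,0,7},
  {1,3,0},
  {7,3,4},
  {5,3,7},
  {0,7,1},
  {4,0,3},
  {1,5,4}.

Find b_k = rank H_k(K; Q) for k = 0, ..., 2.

Order the vertices as 0 < 1 < 2 < 3 < 4 < 5 < 6 < 7. Listing each simplex with vertices in this order, K has dimension 2 with simplices:

  0-simplices (8): [0], [1], [2], [3], [4], [5], [6], [7]
  1-simplices (24): (24 of them)
  2-simplices (16): [0,1,3], [0,1,7], [0,2,6], [0,2,7], [0,3,4], [0,4,5], [0,5,6], [1,3,6], [1,4,5], [1,4,6], [1,5,7], [2,4,6], [2,4,7], [3,4,7], [3,5,6], [3,5,7]

Hence C_0 ≅ Z^8, C_1 ≅ Z^24, C_2 ≅ Z^16.

∂_1: C_1 → C_0 is given by ∂[p,q] = [q] − [p].
As a 8×24 matrix over Z this has rank 7, with invariant factors (1,1,1,1,1,1,1).

Boundary ∂_2: C_2 → C_1 maps a triangle to the signed sum of its edges. For instance
  ∂[0,4,5] = [4,5] − [0,5] + [0,4],
  ∂[3,4,7] = [4,7] − [3,7] + [3,4].
This gives a 24×16 integer matrix of rank 15; reducing to Smith normal form yields diagonal entries (1,1,1,1,1,1,1,1,1,1,1,1,1,1,1).

Now H_k = ker ∂_k / im ∂_{k+1}, so:

  H_0: rank C_0 − rank ∂_1 = 8 − 7 = 1, and the invariant factors of ∂_1 are all 1, so H_0 ≅ Z.
  H_1: rank ker ∂_1 − rank ∂_2 = (24 − 7) − 15 = 2, and the invariant factors of ∂_2 are all 1, so H_1 ≅ Z^2.
  H_2: rank ker ∂_2 − rank ∂_3 = (16 − 15) − 0 = 1, and there is no ∂_3, so H_2 ≅ Z.

Hence the Betti numbers are b_0 = 1, b_1 = 2, b_2 = 1.

b_0 = 1, b_1 = 2, b_2 = 1.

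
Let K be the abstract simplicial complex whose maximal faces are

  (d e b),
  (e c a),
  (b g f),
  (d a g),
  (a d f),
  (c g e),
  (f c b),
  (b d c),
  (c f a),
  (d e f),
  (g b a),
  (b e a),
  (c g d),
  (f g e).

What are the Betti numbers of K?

b_0 = 1, b_1 = 2, b_2 = 1.

Take the total order a < b < c < d < e < f < g on the vertex set. Then K (dimension 2) consists of the simplices:

  0-simplices (7): a, b, c, d, e, f, g
  1-simplices (21): ab, ac, ad, ae, af, ag, bc, bd, be, bf, bg, cd, ce, cf, cg, de, df, dg, ef, eg, fg
  2-simplices (14): abe, abg, ace, acf, adf, adg, bcd, bcf, bde, bfg, cdg, ceg, def, efg

giving chain groups C_0 ≅ Z^7, C_1 ≅ Z^21, C_2 ≅ Z^14.

The boundary map ∂_1: C_1 → C_0 is given by ∂[p,q] = [q] − [p]. For instance
  ∂cd = d − c.
As a 7×21 matrix over Z this has rank 6, with invariant factors (1,1,1,1,1,1).

Boundary ∂_2: C_2 → C_1 maps a triangle to the signed sum of its edges. For instance
  ∂ceg = eg − cg + ce,
  ∂abe = be − ae + ab.
The 21×14 boundary matrix has rank 13 and Smith normal form diag(1,1,1,1,1,1,1,1,1,1,1,1,1).

Now H_k = ker ∂_k / im ∂_{k+1}, so:

  H_0: rank C_0 − rank ∂_1 = 7 − 6 = 1, and the invariant factors of ∂_1 are all 1, so H_0 = Z.
  H_1: rank ker ∂_1 − rank ∂_2 = (21 − 6) − 13 = 2, and the invariant factors of ∂_2 are all 1, so H_1 = Z^2.
  H_2: rank ker ∂_2 − rank ∂_3 = (14 − 13) − 0 = 1, and there is no ∂_3, so H_2 = Z.

As a check, the Euler characteristic is 7 − 21 + 14 = 0, which agrees with 1 − 2 + 1 = 0.
(K is a triangulation of the torus T^2.)

Hence the Betti numbers are b_0 = 1, b_1 = 2, b_2 = 1.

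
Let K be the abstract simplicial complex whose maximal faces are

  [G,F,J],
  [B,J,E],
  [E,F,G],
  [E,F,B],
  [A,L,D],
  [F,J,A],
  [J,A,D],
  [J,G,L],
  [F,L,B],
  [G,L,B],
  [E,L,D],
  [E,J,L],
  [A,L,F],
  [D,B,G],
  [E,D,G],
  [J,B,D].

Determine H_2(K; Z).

H_2 = Z.

We work with the vertex ordering A < B < D < E < F < G < J < L. The simplices of K, each written with vertices in increasing order, are:

  0-simplices (8): A, B, D, E, F, G, J, L
  1-simplices (24): AD, AF, AJ, AL, BD, BE, BF, BG, BJ, BL, DE, DG, DJ, DL, EF, EG, EJ, EL, FG, FJ, FL, GJ, GL, JL
  2-simplices (16): ADJ, ADL, AFJ, AFL, BDG, BDJ, BEF, BEJ, BFL, BGL, DEG, DEL, EFG, EJL, FGJ, GJL

Hence C_0 ≅ Z^8, C_1 ≅ Z^24, C_2 ≅ Z^16.

∂_1: C_1 → C_0 maps an edge to its endpoints' difference, ∂[p,q] = q − p.
The 8×24 boundary matrix has rank 7 and Smith normal form diag(1,1,1,1,1,1,1).

∂_2: C_2 → C_1 sends each 2-simplex [p,q,r] to [q,r] − [p,r] + [p,q]. For instance
  ∂BEJ = EJ − BJ + BE,
  ∂GJL = JL − GL + GJ.
This gives a 24×16 integer matrix of rank 15; reducing to Smith normal form yields diagonal entries (1,1,1,1,1,1,1,1,1,1,1,1,1,1,1).

Reading off H_k = ker ∂_k / im ∂_{k+1}:

  H_2: rank ker ∂_2 − rank ∂_3 = (16 − 15) − 0 = 1, and there is no ∂_3, so H_2 ≅ Z.

(K is a triangulation of the torus T^2.)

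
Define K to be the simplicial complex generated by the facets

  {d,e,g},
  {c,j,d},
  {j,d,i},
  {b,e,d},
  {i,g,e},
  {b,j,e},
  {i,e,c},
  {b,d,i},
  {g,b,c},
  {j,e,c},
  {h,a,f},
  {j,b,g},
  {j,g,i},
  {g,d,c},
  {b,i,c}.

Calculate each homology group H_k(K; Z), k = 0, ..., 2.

H_0 = Z^2,  H_1 = Z^2,  H_2 = Z.

Order the vertices as a < b < c < d < e < f < g < h < i < j. Listing each simplex with vertices in this order, K has dimension 2 with simplices:

  0-simplices (10): a, b, c, d, e, f, g, h, i, j
  1-simplices (24): af, ah, bc, bd, be, bg, bi, bj, cd, ce, cg, ci, cj, de, dg, di, dj, eg, ei, ej, fh, gi, gj, ij
  2-simplices (15): afh, bcg, bci, bde, bdi, bej, bgj, cdg, cdj, cei, cej, deg, dij, egi, gij

giving chain groups C_0 ≅ Z^10, C_1 ≅ Z^24, C_2 ≅ Z^15.

Boundary ∂_1: C_1 → C_0 sends each edge [p,q] (with p < q) to q − p.
The 10×24 boundary matrix has rank 8 and Smith normal form diag(1,1,1,1,1,1,1,1).

Boundary ∂_2: C_2 → C_1 maps a triangle to the signed sum of its edges. For instance
  ∂cej = ej − cj + ce,
  ∂bci = ci − bi + bc.
The 24×15 boundary matrix has rank 14 and Smith normal form diag(1,1,1,1,1,1,1,1,1,1,1,1,1,1).

Reading off H_k = ker ∂_k / im ∂_{k+1}:

  H_0: rank C_0 − rank ∂_1 = 10 − 8 = 2, and the invariant factors of ∂_1 are all 1, so H_0 ≅ Z^2.
  H_1: rank ker ∂_1 − rank ∂_2 = (24 − 8) − 14 = 2, and the invariant factors of ∂_2 are all 1, so H_1 ≅ Z^2.
  H_2: rank ker ∂_2 − rank ∂_3 = (15 − 14) − 0 = 1, and there is no ∂_3, so H_2 ≅ Z.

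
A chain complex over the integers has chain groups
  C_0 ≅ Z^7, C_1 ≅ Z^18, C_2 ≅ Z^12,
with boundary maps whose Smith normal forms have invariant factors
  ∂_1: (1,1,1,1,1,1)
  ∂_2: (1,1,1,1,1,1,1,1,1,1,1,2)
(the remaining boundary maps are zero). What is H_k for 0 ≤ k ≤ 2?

H_0 ≅ Z,  H_1 ≅ Z_2,  H_2 = 0.

H_0: b_0 = 7 − 0 − 6 = 1; torsion from ∂_1 factors > 1: none. So H_0 ≅ Z.
H_1: b_1 = 18 − 6 − 12 = 0; torsion from ∂_2 factors > 1: [2]. So H_1 ≅ Z_2.
H_2: b_2 = 12 − 12 − 0 = 0; torsion from ∂_3 factors > 1: none. So H_2 ≅ 0.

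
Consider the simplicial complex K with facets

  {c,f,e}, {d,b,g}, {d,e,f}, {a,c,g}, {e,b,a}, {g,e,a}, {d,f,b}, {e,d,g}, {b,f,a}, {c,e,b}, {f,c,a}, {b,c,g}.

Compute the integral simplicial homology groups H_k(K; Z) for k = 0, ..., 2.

We work with the vertex ordering a < b < c < d < e < f < g. The simplices of K, each written with vertices in increasing order, are:

  0-simplices (7): a, b, c, d, e, f, g
  1-simplices (18): ab, ac, ae, af, ag, bc, bd, be, bf, bg, ce, cf, cg, de, df, dg, ef, eg
  2-simplices (12): abe, abf, acf, acg, aeg, bce, bcg, bdf, bdg, cef, def, deg

so the chain groups are C_0 ≅ Z^7, C_1 ≅ Z^18, C_2 ≅ Z^12.

The boundary map ∂_1: C_1 → C_0 sends each edge [p,q] (with p < q) to q − p.
As a 7×18 matrix over Z this has rank 6, with invariant factors (1,1,1,1,1,1).

Boundary ∂_2: C_2 → C_1 sends each 2-simplex [p,q,r] to [q,r] − [p,r] + [p,q]. For instance
  ∂abf = bf − af + ab,
  ∂deg = eg − dg + de.
This gives a 18×12 integer matrix of rank 12; reducing to Smith normal form yields diagonal entries (1,1,1,1,1,1,1,1,1,1,1,2).

Now H_k = ker ∂_k / im ∂_{k+1}, so:

  H_0: rank C_0 − rank ∂_1 = 7 − 6 = 1, and the invariant factors of ∂_1 are all 1, so H_0 ≅ Z.
  H_1: rank ker ∂_1 − rank ∂_2 = (18 − 6) − 12 = 0, and ∂_2 has invariant factor 2 > 1, so H_1 ≅ Z/2.
  H_2: rank ker ∂_2 − rank ∂_3 = (12 − 12) − 0 = 0, and there is no ∂_3, so H_2 ≅ 0.

(K is a triangulation of the real projective plane RP^2.)

H_0 ≅ Z,  H_1 ≅ Z/2,  H_2 = 0.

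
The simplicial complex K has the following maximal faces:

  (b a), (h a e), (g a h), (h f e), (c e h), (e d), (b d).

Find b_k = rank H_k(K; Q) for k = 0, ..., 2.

K has 8 vertices, 12 edges, 4 triangles.
rank ∂_0 = 0, rank ∂_1 = 7 ⇒ b_0 = 8 − 0 − 7 = 1; all invariant factors of ∂_1 are 1 so no torsion. So H_0 ≅ Z.
rank ∂_1 = 7, rank ∂_2 = 4 ⇒ b_1 = 12 − 7 − 4 = 1; all invariant factors of ∂_2 are 1 so no torsion. So H_1 ≅ Z.
rank ∂_2 = 4, rank ∂_3 = 0 ⇒ b_2 = 4 − 4 − 0 = 0. So H_2 ≅ 0.

b_0 = 1, b_1 = 1, b_2 = 0.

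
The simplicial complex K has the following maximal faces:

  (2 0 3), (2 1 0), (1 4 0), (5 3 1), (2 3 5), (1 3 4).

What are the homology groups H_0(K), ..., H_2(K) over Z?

Take the total order 0 < 1 < 2 < 3 < 4 < 5 on the vertex set. Then K (dimension 2) consists of the simplices:

  0-simplices (6): [0], [1], [2], [3], [4], [5]
  1-simplices (12): [0,1], [0,2], [0,3], [0,4], [1,2], [1,3], [1,4], [1,5], [2,3], [2,5], [3,4], [3,5]
  2-simplices (6): [0,1,2], [0,1,4], [0,2,3], [1,3,4], [1,3,5], [2,3,5]

Hence C_0 ≅ Z^6, C_1 ≅ Z^12, C_2 ≅ Z^6.

Boundary ∂_1: C_1 → C_0 sends each edge [p,q] (with p < q) to q − p. For instance
  ∂[1,4] = [4] − [1].
As a 6×12 matrix over Z this has rank 5, with invariant factors (1,1,1,1,1).

∂_2: C_2 → C_1 maps a triangle to the signed sum of its edges. For instance
  ∂[1,3,5] = [3,5] − [1,5] + [1,3],
  ∂[1,3,4] = [3,4] − [1,4] + [1,3].
The 12×6 boundary matrix has rank 6 and Smith normal form diag(1,1,1,1,1,1).

Computing H_k = (kernel of ∂_k) / (image of ∂_{k+1}):

  H_0: rank C_0 − rank ∂_1 = 6 − 5 = 1, and the invariant factors of ∂_1 are all 1, so H_0 ≅ Z.
  H_1: rank ker ∂_1 − rank ∂_2 = (12 − 5) − 6 = 1, and the invariant factors of ∂_2 are all 1, so H_1 ≅ Z.
  H_2: rank ker ∂_2 − rank ∂_3 = (6 − 6) − 0 = 0, and there is no ∂_3, so H_2 ≅ 0.

H_0 = Z,  H_1 = Z,  H_2 = 0.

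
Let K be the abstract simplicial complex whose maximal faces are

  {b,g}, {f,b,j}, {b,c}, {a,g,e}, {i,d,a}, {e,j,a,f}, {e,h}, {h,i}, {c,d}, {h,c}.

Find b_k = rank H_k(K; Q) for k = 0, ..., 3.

b_0 = 1, b_1 = 4, b_2 = 0, b_3 = 0.

Order the vertices as a < b < c < d < e < f < g < h < i < j. Listing each simplex with vertices in this order, K has dimension 3 with simplices:

  0-simplices (10): a, b, c, d, e, f, g, h, i, j
  1-simplices (19): ad, ae, af, ag, ai, aj, bc, bf, bg, bj, cd, ch, di, ef, eg, eh, ej, fj, hi
  2-simplices (7): adi, aef, aeg, aej, afj, bfj, efj
  3-simplices (1): aefj

giving chain groups C_0 ≅ Z^10, C_1 ≅ Z^19, C_2 ≅ Z^7, C_3 ≅ Z^1.

∂_1: C_1 → C_0 is given by ∂[p,q] = [q] − [p]. For instance
  ∂bj = j − b.
This gives a 10×19 integer matrix of rank 9; reducing to Smith normal form yields diagonal entries (1,1,1,1,1,1,1,1,1).

The boundary map ∂_2: C_2 → C_1 acts by ∂[p,q,r] = [q,r] − [p,r] + [p,q]. For instance
  ∂aeg = eg − ag + ae,
  ∂aef = ef − af + ae.
The resulting 19×7 matrix has rank 6, and its Smith normal form has invariant factors (1,1,1,1,1,1).

The boundary map ∂_3: C_3 → C_2 sends each 3-simplex σ to the alternating sum Σ_i (−1)^i (σ with its i-th vertex removed). For instance
  ∂aefj = efj − afj + aej − aef.
The 7×1 boundary matrix has rank 1 and Smith normal form diag(1).

Now H_k = ker ∂_k / im ∂_{k+1}, so:

  H_0: rank C_0 − rank ∂_1 = 10 − 9 = 1, and the invariant factors of ∂_1 are all 1, so H_0 ≅ Z.
  H_1: rank ker ∂_1 − rank ∂_2 = (19 − 9) − 6 = 4, and the invariant factors of ∂_2 are all 1, so H_1 ≅ Z^4.
  H_2: rank ker ∂_2 − rank ∂_3 = (7 − 6) − 1 = 0, and the invariant factors of ∂_3 are all 1, so H_2 ≅ 0.
  H_3: rank ker ∂_3 − rank ∂_4 = (1 − 1) − 0 = 0, and there is no ∂_4, so H_3 ≅ 0.

As a check, the Euler characteristic is 10 − 19 + 7 − 1 = -3, which agrees with 1 − 4 + 0 − 0 = -3.

Hence the Betti numbers are b_0 = 1, b_1 = 4, b_2 = 0, b_3 = 0.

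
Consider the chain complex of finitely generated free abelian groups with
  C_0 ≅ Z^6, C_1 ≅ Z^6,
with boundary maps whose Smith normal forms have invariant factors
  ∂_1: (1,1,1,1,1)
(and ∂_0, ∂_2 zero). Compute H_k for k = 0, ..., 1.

H_0: b_0 = 6 − 0 − 5 = 1; torsion from ∂_1 factors > 1: none. So H_0 = Z.
H_1: b_1 = 6 − 5 − 0 = 1; torsion from ∂_2 factors > 1: none. So H_1 = Z.

H_0 = Z,  H_1 = Z.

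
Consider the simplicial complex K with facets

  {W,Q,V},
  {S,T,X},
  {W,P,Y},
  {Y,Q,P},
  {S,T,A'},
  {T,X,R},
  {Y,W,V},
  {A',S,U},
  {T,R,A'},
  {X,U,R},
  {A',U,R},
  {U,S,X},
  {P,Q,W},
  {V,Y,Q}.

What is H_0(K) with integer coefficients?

Take the total order P < Q < R < S < T < U < V < W < X < Y < A' on the vertex set. Then K (dimension 2) consists of the simplices:

  0-simplices (11): [P], [Q], [R], [S], [T], [U], [V], [W], [X], [Y], [A']
  1-simplices (21): [P,Q], [P,W], [P,Y], [Q,V], [Q,W], [Q,Y], [R,T], [R,U], [R,X], [R,A'], [S,T], [S,U], [S,X], [S,A'], [T,X], [T,A'], [U,X], [U,A'], [V,W], [V,Y], [W,Y]
  2-simplices (14): [P,Q,W], [P,Q,Y], [P,W,Y], [Q,V,W], [Q,V,Y], [R,T,X], [R,T,A'], [R,U,X], [R,U,A'], [S,T,X], [S,T,A'], [S,U,X], [S,U,A'], [V,W,Y]

giving chain groups C_0 ≅ Z^11, C_1 ≅ Z^21, C_2 ≅ Z^14.

The boundary map ∂_1: C_1 → C_0 maps an edge to its endpoints' difference, ∂[p,q] = q − p.
As a 11×21 matrix over Z this has rank 9, with invariant factors (1,1,1,1,1,1,1,1,1).

The boundary map ∂_2: C_2 → C_1 maps a triangle to the signed sum of its edges. For instance
  ∂[R,U,A'] = [U,A'] − [R,A'] + [R,U],
  ∂[P,Q,W] = [Q,W] − [P,W] + [P,Q].
As a 21×14 matrix over Z this has rank 12, with invariant factors (1,1,1,1,1,1,1,1,1,1,1,1).

Now H_k = ker ∂_k / im ∂_{k+1}, so:

  H_0: rank C_0 − rank ∂_1 = 11 − 9 = 2, and the invariant factors of ∂_1 are all 1, so H_0 = Z^2.

H_0 = Z^2.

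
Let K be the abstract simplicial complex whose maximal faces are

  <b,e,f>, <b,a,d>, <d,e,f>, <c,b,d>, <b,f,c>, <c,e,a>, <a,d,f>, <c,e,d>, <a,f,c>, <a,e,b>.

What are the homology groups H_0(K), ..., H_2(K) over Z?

H_0 = Z,  H_1 = Z_2,  H_2 = 0.

Take the total order a < b < c < d < e < f on the vertex set. Then K (dimension 2) consists of the simplices:

  0-simplices (6): a, b, c, d, e, f
  1-simplices (15): ab, ac, ad, ae, af, bc, bd, be, bf, cd, ce, cf, de, df, ef
  2-simplices (10): abd, abe, ace, acf, adf, bcd, bcf, bef, cde, def

so the chain groups are C_0 ≅ Z^6, C_1 ≅ Z^15, C_2 ≅ Z^10.

Boundary ∂_1: C_1 → C_0 sends each edge [p,q] (with p < q) to q − p.
The resulting 6×15 matrix has rank 5, and its Smith normal form has invariant factors (1,1,1,1,1).

∂_2: C_2 → C_1 acts by ∂[p,q,r] = [q,r] − [p,r] + [p,q]. For instance
  ∂abe = be − ae + ab,
  ∂abd = bd − ad + ab.
The resulting 15×10 matrix has rank 10, and its Smith normal form has invariant factors (1,1,1,1,1,1,1,1,1,2).

Reading off H_k = ker ∂_k / im ∂_{k+1}:

  H_0: rank C_0 − rank ∂_1 = 6 − 5 = 1, and the invariant factors of ∂_1 are all 1, so H_0 = Z.
  H_1: rank ker ∂_1 − rank ∂_2 = (15 − 5) − 10 = 0, and ∂_2 has invariant factor 2 > 1, so H_1 = Z_2.
  H_2: rank ker ∂_2 − rank ∂_3 = (10 − 10) − 0 = 0, and there is no ∂_3, so H_2 = 0.

As a check, the Euler characteristic is 6 − 15 + 10 = 1, which agrees with 1 − 0 + 0 = 1.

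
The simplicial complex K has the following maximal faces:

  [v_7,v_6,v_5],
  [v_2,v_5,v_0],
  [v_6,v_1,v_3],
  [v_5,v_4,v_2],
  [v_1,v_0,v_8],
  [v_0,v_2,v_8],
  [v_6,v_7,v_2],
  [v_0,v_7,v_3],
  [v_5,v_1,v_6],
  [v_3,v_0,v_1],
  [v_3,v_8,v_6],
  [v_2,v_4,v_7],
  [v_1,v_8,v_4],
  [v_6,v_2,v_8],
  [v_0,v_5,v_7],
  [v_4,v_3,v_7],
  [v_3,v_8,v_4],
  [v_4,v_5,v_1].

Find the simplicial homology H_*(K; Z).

Order the vertices as v_0 < v_1 < v_2 < v_3 < v_4 < v_5 < v_6 < v_7 < v_8. Listing each simplex with vertices in this order, K has dimension 2 with simplices:

  0-simplices (9): [v_0], [v_1], [v_2], [v_3], [v_4], [v_5], [v_6], [v_7], [v_8]
  1-simplices (27): (27 of them)
  2-simplices (18): (18 of them)

Hence C_0 ≅ Z^9, C_1 ≅ Z^27, C_2 ≅ Z^18.

The boundary map ∂_1: C_1 → C_0 is given by ∂[p,q] = [q] − [p].
As a 9×27 matrix over Z this has rank 8, with invariant factors (1,1,1,1,1,1,1,1).

The boundary map ∂_2: C_2 → C_1 sends each 2-simplex [p,q,r] to [q,r] − [p,r] + [p,q]. For instance
  ∂[v_0,v_2,v_8] = [v_2,v_8] − [v_0,v_8] + [v_0,v_2],
  ∂[v_2,v_4,v_5] = [v_4,v_5] − [v_2,v_5] + [v_2,v_4].
As a 27×18 matrix over Z this has rank 18, with invariant factors (1,1,1,1,1,1,1,1,1,1,1,1,1,1,1,1,1,2).

Reading off H_k = ker ∂_k / im ∂_{k+1}:

  H_0: rank C_0 − rank ∂_1 = 9 − 8 = 1, and the invariant factors of ∂_1 are all 1, so H_0 ≅ Z.
  H_1: rank ker ∂_1 − rank ∂_2 = (27 − 8) − 18 = 1, and ∂_2 has invariant factor 2 > 1, so H_1 ≅ Z ⊕ Z/2Z.
  H_2: rank ker ∂_2 − rank ∂_3 = (18 − 18) − 0 = 0, and there is no ∂_3, so H_2 ≅ 0.

H_0 ≅ Z,  H_1 ≅ Z ⊕ Z/2Z,  H_2 = 0.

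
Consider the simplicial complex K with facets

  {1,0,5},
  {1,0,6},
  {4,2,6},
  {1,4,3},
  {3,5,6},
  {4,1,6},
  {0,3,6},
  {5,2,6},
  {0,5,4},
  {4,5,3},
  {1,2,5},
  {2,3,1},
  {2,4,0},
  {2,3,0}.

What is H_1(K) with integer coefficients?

H_1 ≅ Z^2.

We work with the vertex ordering 0 < 1 < 2 < 3 < 4 < 5 < 6. The simplices of K, each written with vertices in increasing order, are:

  0-simplices (7): [0], [1], [2], [3], [4], [5], [6]
  1-simplices (21): [0,1], [0,2], [0,3], [0,4], [0,5], [0,6], [1,2], [1,3], [1,4], [1,5], [1,6], [2,3], [2,4], [2,5], [2,6], [3,4], [3,5], [3,6], [4,5], [4,6], [5,6]
  2-simplices (14): [0,1,5], [0,1,6], [0,2,3], [0,2,4], [0,3,6], [0,4,5], [1,2,3], [1,2,5], [1,3,4], [1,4,6], [2,4,6], [2,5,6], [3,4,5], [3,5,6]

so the chain groups are C_0 ≅ Z^7, C_1 ≅ Z^21, C_2 ≅ Z^14.

Boundary ∂_1: C_1 → C_0 sends each edge [p,q] (with p < q) to q − p. For instance
  ∂[3,4] = [4] − [3].
As a 7×21 matrix over Z this has rank 6, with invariant factors (1,1,1,1,1,1).

The boundary map ∂_2: C_2 → C_1 sends each 2-simplex [p,q,r] to [q,r] − [p,r] + [p,q]. For instance
  ∂[2,5,6] = [5,6] − [2,6] + [2,5],
  ∂[0,1,5] = [1,5] − [0,5] + [0,1].
This gives a 21×14 integer matrix of rank 13; reducing to Smith normal form yields diagonal entries (1,1,1,1,1,1,1,1,1,1,1,1,1).

Computing H_k = (kernel of ∂_k) / (image of ∂_{k+1}):

  H_1: rank ker ∂_1 − rank ∂_2 = (21 − 6) − 13 = 2, and the invariant factors of ∂_2 are all 1, so H_1 ≅ Z^2.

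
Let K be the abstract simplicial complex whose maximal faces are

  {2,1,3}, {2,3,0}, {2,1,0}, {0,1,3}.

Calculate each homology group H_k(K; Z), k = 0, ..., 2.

H_0 = Z,  H_1 = 0,  H_2 = Z.

Take the total order 0 < 1 < 2 < 3 on the vertex set. Then K (dimension 2) consists of the simplices:

  0-simplices (4): [0], [1], [2], [3]
  1-simplices (6): [0,1], [0,2], [0,3], [1,2], [1,3], [2,3]
  2-simplices (4): [0,1,2], [0,1,3], [0,2,3], [1,2,3]

Hence C_0 ≅ Z^4, C_1 ≅ Z^6, C_2 ≅ Z^4.

Boundary ∂_1: C_1 → C_0 sends each edge [p,q] (with p < q) to q − p.
The resulting 4×6 matrix has rank 3, and its Smith normal form has invariant factors (1,1,1).

The boundary map ∂_2: C_2 → C_1 acts by ∂[p,q,r] = [q,r] − [p,r] + [p,q]. For instance
  ∂[1,2,3] = [2,3] − [1,3] + [1,2],
  ∂[0,1,2] = [1,2] − [0,2] + [0,1].
The resulting 6×4 matrix has rank 3, and its Smith normal form has invariant factors (1,1,1).

Now H_k = ker ∂_k / im ∂_{k+1}, so:

  H_0: rank C_0 − rank ∂_1 = 4 − 3 = 1, and the invariant factors of ∂_1 are all 1, so H_0 = Z.
  H_1: rank ker ∂_1 − rank ∂_2 = (6 − 3) − 3 = 0, and the invariant factors of ∂_2 are all 1, so H_1 = 0.
  H_2: rank ker ∂_2 − rank ∂_3 = (4 − 3) − 0 = 1, and there is no ∂_3, so H_2 = Z.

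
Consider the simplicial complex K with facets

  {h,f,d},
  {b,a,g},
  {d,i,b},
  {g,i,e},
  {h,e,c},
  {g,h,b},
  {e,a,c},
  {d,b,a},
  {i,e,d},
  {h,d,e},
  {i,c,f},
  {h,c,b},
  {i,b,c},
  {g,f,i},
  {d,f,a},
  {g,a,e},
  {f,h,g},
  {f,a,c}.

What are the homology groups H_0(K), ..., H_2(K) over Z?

We work with the vertex ordering a < b < c < d < e < f < g < h < i. The simplices of K, each written with vertices in increasing order, are:

  0-simplices (9): a, b, c, d, e, f, g, h, i
  1-simplices (27): ab, ac, ad, ae, af, ag, bc, bd, bg, bh, bi, ce, cf, ch, ci, de, df, dh, di, eg, eh, ei, fg, fh, fi, gh, gi
  2-simplices (18): abd, abg, ace, acf, adf, aeg, bch, bci, bdi, bgh, ceh, cfi, deh, dei, dfh, egi, fgh, fgi

so the chain groups are C_0 ≅ Z^9, C_1 ≅ Z^27, C_2 ≅ Z^18.

The boundary map ∂_1: C_1 → C_0 sends each edge [p,q] (with p < q) to q − p. For instance
  ∂bg = g − b.
The 9×27 boundary matrix has rank 8 and Smith normal form diag(1,1,1,1,1,1,1,1).

The boundary map ∂_2: C_2 → C_1 acts by ∂[p,q,r] = [q,r] − [p,r] + [p,q]. For instance
  ∂egi = gi − ei + eg,
  ∂bci = ci − bi + bc.
As a 27×18 matrix over Z this has rank 17, with invariant factors (1,1,1,1,1,1,1,1,1,1,1,1,1,1,1,1,1).

From H_k ≅ ker(∂_k) / im(∂_{k+1}) we obtain:

  H_0: rank C_0 − rank ∂_1 = 9 − 8 = 1, and the invariant factors of ∂_1 are all 1, so H_0 ≅ Z.
  H_1: rank ker ∂_1 − rank ∂_2 = (27 − 8) − 17 = 2, and the invariant factors of ∂_2 are all 1, so H_1 ≅ Z^2.
  H_2: rank ker ∂_2 − rank ∂_3 = (18 − 17) − 0 = 1, and there is no ∂_3, so H_2 ≅ Z.

As a check, the Euler characteristic is 9 − 27 + 18 = 0, which agrees with 1 − 2 + 1 = 0.
(K is a triangulation of the torus T^2.)

H_0 ≅ Z,  H_1 ≅ Z^2,  H_2 ≅ Z.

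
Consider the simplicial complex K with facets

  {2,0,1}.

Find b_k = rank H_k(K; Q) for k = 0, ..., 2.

Fix the vertex order 0 < 1 < 2 and write every simplex with vertices in increasing order. Then dim K = 2 and the simplices of K are:

  0-simplices (3): [0], [1], [2]
  1-simplices (3): [0,1], [0,2], [1,2]
  2-simplices (1): [0,1,2]

Hence C_0 ≅ Z^3, C_1 ≅ Z^3, C_2 ≅ Z^1.

The boundary map ∂_1: C_1 → C_0 sends each edge [p,q] (with p < q) to q − p.
As a 3×3 matrix over Z this has rank 2, with invariant factors (1,1).

∂_2: C_2 → C_1 acts by ∂[p,q,r] = [q,r] − [p,r] + [p,q]. For instance
  ∂[0,1,2] = [1,2] − [0,2] + [0,1].
The 3×1 boundary matrix has rank 1 and Smith normal form diag(1).

Reading off H_k = ker ∂_k / im ∂_{k+1}:

  H_0: rank C_0 − rank ∂_1 = 3 − 2 = 1, and the invariant factors of ∂_1 are all 1, so H_0 ≅ Z.
  H_1: rank ker ∂_1 − rank ∂_2 = (3 − 2) − 1 = 0, and the invariant factors of ∂_2 are all 1, so H_1 ≅ 0.
  H_2: rank ker ∂_2 − rank ∂_3 = (1 − 1) − 0 = 0, and there is no ∂_3, so H_2 ≅ 0.

As a check, the Euler characteristic is 3 − 3 + 1 = 1, which agrees with 1 − 0 + 0 = 1.

Hence the Betti numbers are b_0 = 1, b_1 = 0, b_2 = 0.

b_0 = 1, b_1 = 0, b_2 = 0.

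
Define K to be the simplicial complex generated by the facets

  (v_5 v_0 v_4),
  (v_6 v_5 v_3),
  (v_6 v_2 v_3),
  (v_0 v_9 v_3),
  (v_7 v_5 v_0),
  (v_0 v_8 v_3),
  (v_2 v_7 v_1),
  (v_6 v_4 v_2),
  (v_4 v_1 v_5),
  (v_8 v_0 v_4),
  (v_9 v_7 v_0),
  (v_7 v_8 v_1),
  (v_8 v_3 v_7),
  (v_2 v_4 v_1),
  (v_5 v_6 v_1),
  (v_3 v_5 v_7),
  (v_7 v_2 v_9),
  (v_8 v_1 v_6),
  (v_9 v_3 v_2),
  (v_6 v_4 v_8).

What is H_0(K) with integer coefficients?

H_0 ≅ Z.

Order the vertices as v_0 < v_1 < v_2 < v_3 < v_4 < v_5 < v_6 < v_7 < v_8 < v_9. Listing each simplex with vertices in this order, K has dimension 2 with simplices:

  0-simplices (10): [v_0], [v_1], [v_2], [v_3], [v_4], [v_5], [v_6], [v_7], [v_8], [v_9]
  1-simplices (30): (30 of them)
  2-simplices (20): (20 of them)

so the chain groups are C_0 ≅ Z^10, C_1 ≅ Z^30, C_2 ≅ Z^20.

Boundary ∂_1: C_1 → C_0 is given by ∂[p,q] = [q] − [p]. For instance
  ∂[v_4,v_6] = [v_6] − [v_4].
The resulting 10×30 matrix has rank 9, and its Smith normal form has invariant factors (1,1,1,1,1,1,1,1,1).

∂_2: C_2 → C_1 maps a triangle to the signed sum of its edges. For instance
  ∂[v_3,v_7,v_8] = [v_7,v_8] − [v_3,v_8] + [v_3,v_7],
  ∂[v_2,v_4,v_6] = [v_4,v_6] − [v_2,v_6] + [v_2,v_4].
The 30×20 boundary matrix has rank 20 and Smith normal form diag(1,1,1,1,1,1,1,1,1,1,1,1,1,1,1,1,1,1,1,2).

Computing H_k = (kernel of ∂_k) / (image of ∂_{k+1}):

  H_0: rank C_0 − rank ∂_1 = 10 − 9 = 1, and the invariant factors of ∂_1 are all 1, so H_0 ≅ Z.

(K is a triangulation of the Klein bottle.)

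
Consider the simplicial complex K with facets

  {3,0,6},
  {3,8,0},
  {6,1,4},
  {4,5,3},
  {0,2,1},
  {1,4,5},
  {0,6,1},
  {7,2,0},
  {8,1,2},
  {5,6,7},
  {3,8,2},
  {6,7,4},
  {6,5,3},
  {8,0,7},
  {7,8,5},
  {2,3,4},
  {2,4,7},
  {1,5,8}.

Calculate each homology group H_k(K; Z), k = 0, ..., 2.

H_0 = Z,  H_1 = Z ⊕ Z/2Z,  H_2 = 0.

Fix the vertex order 0 < 1 < 2 < 3 < 4 < 5 < 6 < 7 < 8 and write every simplex with vertices in increasing order. Then dim K = 2 and the simplices of K are:

  0-simplices (9): [0], [1], [2], [3], [4], [5], [6], [7], [8]
  1-simplices (27): (27 of them)
  2-simplices (18): [0,1,2], [0,1,6], [0,2,7], [0,3,6], [0,3,8], [0,7,8], [1,2,8], [1,4,5], [1,4,6], [1,5,8], [2,3,4], [2,3,8], [2,4,7], [3,4,5], [3,5,6], [4,6,7], [5,6,7], [5,7,8]

giving chain groups C_0 ≅ Z^9, C_1 ≅ Z^27, C_2 ≅ Z^18.

The boundary map ∂_1: C_1 → C_0 maps an edge to its endpoints' difference, ∂[p,q] = q − p.
The 9×27 boundary matrix has rank 8 and Smith normal form diag(1,1,1,1,1,1,1,1).

∂_2: C_2 → C_1 sends each 2-simplex [p,q,r] to [q,r] − [p,r] + [p,q]. For instance
  ∂[2,3,4] = [3,4] − [2,4] + [2,3],
  ∂[0,1,2] = [1,2] − [0,2] + [0,1].
This gives a 27×18 integer matrix of rank 18; reducing to Smith normal form yields diagonal entries (1,1,1,1,1,1,1,1,1,1,1,1,1,1,1,1,1,2).

Computing H_k = (kernel of ∂_k) / (image of ∂_{k+1}):

  H_0: rank C_0 − rank ∂_1 = 9 − 8 = 1, and the invariant factors of ∂_1 are all 1, so H_0 ≅ Z.
  H_1: rank ker ∂_1 − rank ∂_2 = (27 − 8) − 18 = 1, and ∂_2 has invariant factor 2 > 1, so H_1 ≅ Z ⊕ Z/2Z.
  H_2: rank ker ∂_2 − rank ∂_3 = (18 − 18) − 0 = 0, and there is no ∂_3, so H_2 ≅ 0.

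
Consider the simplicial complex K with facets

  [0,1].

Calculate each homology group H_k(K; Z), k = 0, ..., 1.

We work with the vertex ordering 0 < 1. The simplices of K, each written with vertices in increasing order, are:

  0-simplices (2): [0], [1]
  1-simplices (1): [0,1]

so the chain groups are C_0 ≅ Z^2, C_1 ≅ Z^1.

The boundary map ∂_1: C_1 → C_0 maps an edge to its endpoints' difference, ∂[p,q] = q − p. For instance
  ∂[0,1] = [1] − [0].
The 2×1 boundary matrix has rank 1 and Smith normal form diag(1).

Computing H_k = (kernel of ∂_k) / (image of ∂_{k+1}):

  H_0: rank C_0 − rank ∂_1 = 2 − 1 = 1, and the invariant factors of ∂_1 are all 1, so H_0 ≅ Z.
  H_1: rank ker ∂_1 − rank ∂_2 = (1 − 1) − 0 = 0, and there is no ∂_2, so H_1 ≅ 0.

H_0 = Z,  H_1 = 0.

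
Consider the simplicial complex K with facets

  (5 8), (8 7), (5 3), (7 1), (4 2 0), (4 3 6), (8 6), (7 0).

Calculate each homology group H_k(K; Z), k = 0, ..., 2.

H_0 ≅ Z,  H_1 ≅ Z^2,  H_2 = 0.

Take the total order 0 < 1 < 2 < 3 < 4 < 5 < 6 < 7 < 8 on the vertex set. Then K (dimension 2) consists of the simplices:

  0-simplices (9): [0], [1], [2], [3], [4], [5], [6], [7], [8]
  1-simplices (12): [0,2], [0,4], [0,7], [1,7], [2,4], [3,4], [3,5], [3,6], [4,6], [5,8], [6,8], [7,8]
  2-simplices (2): [0,2,4], [3,4,6]

so the chain groups are C_0 ≅ Z^9, C_1 ≅ Z^12, C_2 ≅ Z^2.

∂_1: C_1 → C_0 sends each edge [p,q] (with p < q) to q − p. For instance
  ∂[2,4] = [4] − [2].
This gives a 9×12 integer matrix of rank 8; reducing to Smith normal form yields diagonal entries (1,1,1,1,1,1,1,1).

The boundary map ∂_2: C_2 → C_1 maps a triangle to the signed sum of its edges. For instance
  ∂[0,2,4] = [2,4] − [0,4] + [0,2],
  ∂[3,4,6] = [4,6] − [3,6] + [3,4].
This gives a 12×2 integer matrix of rank 2; reducing to Smith normal form yields diagonal entries (1,1).

Now H_k = ker ∂_k / im ∂_{k+1}, so:

  H_0: rank C_0 − rank ∂_1 = 9 − 8 = 1, and the invariant factors of ∂_1 are all 1, so H_0 ≅ Z.
  H_1: rank ker ∂_1 − rank ∂_2 = (12 − 8) − 2 = 2, and the invariant factors of ∂_2 are all 1, so H_1 ≅ Z^2.
  H_2: rank ker ∂_2 − rank ∂_3 = (2 − 2) − 0 = 0, and there is no ∂_3, so H_2 ≅ 0.

As a check, the Euler characteristic is 9 − 12 + 2 = -1, which agrees with 1 − 2 + 0 = -1.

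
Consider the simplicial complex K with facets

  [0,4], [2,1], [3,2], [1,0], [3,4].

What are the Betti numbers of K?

b_0 = 1, b_1 = 1.

Fix the vertex order 0 < 1 < 2 < 3 < 4 and write every simplex with vertices in increasing order. Then dim K = 1 and the simplices of K are:

  0-simplices (5): [0], [1], [2], [3], [4]
  1-simplices (5): [0,1], [0,4], [1,2], [2,3], [3,4]

giving chain groups C_0 ≅ Z^5, C_1 ≅ Z^5.

∂_1: C_1 → C_0 is given by ∂[p,q] = [q] − [p].
The 5×5 boundary matrix has rank 4 and Smith normal form diag(1,1,1,1).

From H_k ≅ ker(∂_k) / im(∂_{k+1}) we obtain:

  H_0: rank C_0 − rank ∂_1 = 5 − 4 = 1, and the invariant factors of ∂_1 are all 1, so H_0 ≅ Z.
  H_1: rank ker ∂_1 − rank ∂_2 = (5 − 4) − 0 = 1, and there is no ∂_2, so H_1 ≅ Z.

(K is a triangulation of the circle S^1.)

Hence the Betti numbers are b_0 = 1, b_1 = 1.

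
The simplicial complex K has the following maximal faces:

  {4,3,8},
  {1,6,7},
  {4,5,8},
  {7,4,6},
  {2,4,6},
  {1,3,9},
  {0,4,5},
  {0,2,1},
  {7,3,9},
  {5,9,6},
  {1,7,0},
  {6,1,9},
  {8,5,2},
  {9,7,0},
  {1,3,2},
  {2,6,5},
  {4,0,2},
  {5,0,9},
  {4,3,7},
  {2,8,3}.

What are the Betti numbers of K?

b_0 = 1, b_1 = 1, b_2 = 0.

K has 10 vertices, 30 edges, 20 triangles.
rank ∂_0 = 0, rank ∂_1 = 9 ⇒ b_0 = 10 − 0 − 9 = 1; all invariant factors of ∂_1 are 1 so no torsion. So H_0 = Z.
rank ∂_1 = 9, rank ∂_2 = 20 ⇒ b_1 = 30 − 9 − 20 = 1; ∂_2 has invariant factor(s) [2] giving torsion. So H_1 = Z ⊕ Z/2.
rank ∂_2 = 20, rank ∂_3 = 0 ⇒ b_2 = 20 − 20 − 0 = 0. So H_2 = 0.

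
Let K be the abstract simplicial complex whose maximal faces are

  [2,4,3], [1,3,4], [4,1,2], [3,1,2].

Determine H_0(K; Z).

H_0 ≅ Z.

We work with the vertex ordering 1 < 2 < 3 < 4. The simplices of K, each written with vertices in increasing order, are:

  0-simplices (4): [1], [2], [3], [4]
  1-simplices (6): [1,2], [1,3], [1,4], [2,3], [2,4], [3,4]
  2-simplices (4): [1,2,3], [1,2,4], [1,3,4], [2,3,4]

giving chain groups C_0 ≅ Z^4, C_1 ≅ Z^6, C_2 ≅ Z^4.

Boundary ∂_1: C_1 → C_0 sends each edge [p,q] (with p < q) to q − p. For instance
  ∂[2,4] = [4] − [2].
As a 4×6 matrix over Z this has rank 3, with invariant factors (1,1,1).

∂_2: C_2 → C_1 acts by ∂[p,q,r] = [q,r] − [p,r] + [p,q]. For instance
  ∂[1,3,4] = [3,4] − [1,4] + [1,3],
  ∂[1,2,3] = [2,3] − [1,3] + [1,2].
The 6×4 boundary matrix has rank 3 and Smith normal form diag(1,1,1).

Computing H_k = (kernel of ∂_k) / (image of ∂_{k+1}):

  H_0: rank C_0 − rank ∂_1 = 4 − 3 = 1, and the invariant factors of ∂_1 are all 1, so H_0 = Z.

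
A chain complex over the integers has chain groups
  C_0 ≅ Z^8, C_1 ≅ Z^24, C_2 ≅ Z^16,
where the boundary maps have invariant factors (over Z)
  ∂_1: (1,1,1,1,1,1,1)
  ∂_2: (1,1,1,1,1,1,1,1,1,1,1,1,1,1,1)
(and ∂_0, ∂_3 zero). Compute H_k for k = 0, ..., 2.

H_0: b_0 = 8 − 0 − 7 = 1; torsion from ∂_1 factors > 1: none. So H_0 ≅ Z.
H_1: b_1 = 24 − 7 − 15 = 2; torsion from ∂_2 factors > 1: none. So H_1 ≅ Z^2.
H_2: b_2 = 16 − 15 − 0 = 1; torsion from ∂_3 factors > 1: none. So H_2 ≅ Z.

H_0 ≅ Z,  H_1 ≅ Z^2,  H_2 ≅ Z.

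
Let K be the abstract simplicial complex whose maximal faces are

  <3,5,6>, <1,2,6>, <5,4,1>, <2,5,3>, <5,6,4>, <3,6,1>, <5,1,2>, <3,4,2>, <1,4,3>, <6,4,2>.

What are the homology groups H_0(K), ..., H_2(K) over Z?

H_0 ≅ Z,  H_1 ≅ Z/2Z,  H_2 = 0.

K has 6 vertices, 15 edges, 10 triangles.
rank ∂_0 = 0, rank ∂_1 = 5 ⇒ b_0 = 6 − 0 − 5 = 1; all invariant factors of ∂_1 are 1 so no torsion. So H_0 ≅ Z.
rank ∂_1 = 5, rank ∂_2 = 10 ⇒ b_1 = 15 − 5 − 10 = 0; ∂_2 has invariant factor(s) [2] giving torsion. So H_1 ≅ Z/2Z.
rank ∂_2 = 10, rank ∂_3 = 0 ⇒ b_2 = 10 − 10 − 0 = 0. So H_2 ≅ 0.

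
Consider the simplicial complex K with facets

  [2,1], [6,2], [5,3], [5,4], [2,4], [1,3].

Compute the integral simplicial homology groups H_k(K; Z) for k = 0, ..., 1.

H_0 ≅ Z,  H_1 ≅ Z.

K has 6 vertices, 6 edges.
rank ∂_0 = 0, rank ∂_1 = 5 ⇒ b_0 = 6 − 0 − 5 = 1; all invariant factors of ∂_1 are 1 so no torsion. So H_0 ≅ Z.
rank ∂_1 = 5, rank ∂_2 = 0 ⇒ b_1 = 6 − 5 − 0 = 1. So H_1 ≅ Z.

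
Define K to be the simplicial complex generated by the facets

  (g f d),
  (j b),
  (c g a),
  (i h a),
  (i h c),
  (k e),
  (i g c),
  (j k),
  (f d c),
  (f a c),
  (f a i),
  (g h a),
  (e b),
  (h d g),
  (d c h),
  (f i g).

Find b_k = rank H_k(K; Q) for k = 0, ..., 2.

b_0 = 2, b_1 = 1, b_2 = 0.

K has 11 vertices, 22 edges, 12 triangles.
rank ∂_0 = 0, rank ∂_1 = 9 ⇒ b_0 = 11 − 0 − 9 = 2; all invariant factors of ∂_1 are 1 so no torsion. So H_0 ≅ Z^2.
rank ∂_1 = 9, rank ∂_2 = 12 ⇒ b_1 = 22 − 9 − 12 = 1; ∂_2 has invariant factor(s) [2] giving torsion. So H_1 ≅ Z ⊕ Z/2.
rank ∂_2 = 12, rank ∂_3 = 0 ⇒ b_2 = 12 − 12 − 0 = 0. So H_2 ≅ 0.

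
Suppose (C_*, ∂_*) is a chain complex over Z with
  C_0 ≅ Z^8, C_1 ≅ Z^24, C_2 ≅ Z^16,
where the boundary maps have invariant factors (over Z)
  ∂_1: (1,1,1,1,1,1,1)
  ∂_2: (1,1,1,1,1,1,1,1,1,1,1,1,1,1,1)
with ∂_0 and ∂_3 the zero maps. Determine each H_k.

H_0 = Z,  H_1 = Z^2,  H_2 = Z.

H_0: b_0 = 8 − 0 − 7 = 1; torsion from ∂_1 factors > 1: none. So H_0 = Z.
H_1: b_1 = 24 − 7 − 15 = 2; torsion from ∂_2 factors > 1: none. So H_1 = Z^2.
H_2: b_2 = 16 − 15 − 0 = 1; torsion from ∂_3 factors > 1: none. So H_2 = Z.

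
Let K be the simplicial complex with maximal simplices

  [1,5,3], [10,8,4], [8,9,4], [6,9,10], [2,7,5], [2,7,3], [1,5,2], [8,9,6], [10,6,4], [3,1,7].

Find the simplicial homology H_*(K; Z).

H_0 = Z^2,  H_1 = Z^2,  H_2 = 0.

Take the total order 1 < 2 < 3 < 4 < 5 < 6 < 7 < 8 < 9 < 10 on the vertex set. Then K (dimension 2) consists of the simplices:

  0-simplices (10): [1], [2], [3], [4], [5], [6], [7], [8], [9], [10]
  1-simplices (20): [1,2], [1,3], [1,5], [1,7], [2,3], [2,5], [2,7], [3,5], [3,7], [4,6], [4,8], [4,9], [4,10], [5,7], [6,8], [6,9], [6,10], [8,9], [8,10], [9,10]
  2-simplices (10): [1,2,5], [1,3,5], [1,3,7], [2,3,7], [2,5,7], [4,6,10], [4,8,9], [4,8,10], [6,8,9], [6,9,10]

so the chain groups are C_0 ≅ Z^10, C_1 ≅ Z^20, C_2 ≅ Z^10.

Boundary ∂_1: C_1 → C_0 maps an edge to its endpoints' difference, ∂[p,q] = q − p.
The resulting 10×20 matrix has rank 8, and its Smith normal form has invariant factors (1,1,1,1,1,1,1,1).

The boundary map ∂_2: C_2 → C_1 sends each 2-simplex [p,q,r] to [q,r] − [p,r] + [p,q]. For instance
  ∂[4,6,10] = [6,10] − [4,10] + [4,6],
  ∂[2,3,7] = [3,7] − [2,7] + [2,3].
The 20×10 boundary matrix has rank 10 and Smith normal form diag(1,1,1,1,1,1,1,1,1,1).

From H_k ≅ ker(∂_k) / im(∂_{k+1}) we obtain:

  H_0: rank C_0 − rank ∂_1 = 10 − 8 = 2, and the invariant factors of ∂_1 are all 1, so H_0 = Z^2.
  H_1: rank ker ∂_1 − rank ∂_2 = (20 − 8) − 10 = 2, and the invariant factors of ∂_2 are all 1, so H_1 = Z^2.
  H_2: rank ker ∂_2 − rank ∂_3 = (10 − 10) − 0 = 0, and there is no ∂_3, so H_2 = 0.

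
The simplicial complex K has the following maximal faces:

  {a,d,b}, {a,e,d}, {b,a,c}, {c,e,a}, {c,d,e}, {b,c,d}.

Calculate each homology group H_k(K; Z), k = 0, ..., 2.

Order the vertices as a < b < c < d < e. Listing each simplex with vertices in this order, K has dimension 2 with simplices:

  0-simplices (5): a, b, c, d, e
  1-simplices (9): ab, ac, ad, ae, bc, bd, cd, ce, de
  2-simplices (6): abc, abd, ace, ade, bcd, cde

Hence C_0 ≅ Z^5, C_1 ≅ Z^9, C_2 ≅ Z^6.

The boundary map ∂_1: C_1 → C_0 maps an edge to its endpoints' difference, ∂[p,q] = q − p. For instance
  ∂ae = e − a.
The resulting 5×9 matrix has rank 4, and its Smith normal form has invariant factors (1,1,1,1).

The boundary map ∂_2: C_2 → C_1 acts by ∂[p,q,r] = [q,r] − [p,r] + [p,q]. For instance
  ∂abc = bc − ac + ab,
  ∂bcd = cd − bd + bc.
As a 9×6 matrix over Z this has rank 5, with invariant factors (1,1,1,1,1).

Reading off H_k = ker ∂_k / im ∂_{k+1}:

  H_0: rank C_0 − rank ∂_1 = 5 − 4 = 1, and the invariant factors of ∂_1 are all 1, so H_0 = Z.
  H_1: rank ker ∂_1 − rank ∂_2 = (9 − 4) − 5 = 0, and the invariant factors of ∂_2 are all 1, so H_1 = 0.
  H_2: rank ker ∂_2 − rank ∂_3 = (6 − 5) − 0 = 1, and there is no ∂_3, so H_2 = Z.

H_0 ≅ Z,  H_1 = 0,  H_2 ≅ Z.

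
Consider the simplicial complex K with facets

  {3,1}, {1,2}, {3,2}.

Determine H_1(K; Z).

H_1 ≅ Z.

Take the total order 1 < 2 < 3 on the vertex set. Then K (dimension 1) consists of the simplices:

  0-simplices (3): [1], [2], [3]
  1-simplices (3): [1,2], [1,3], [2,3]

giving chain groups C_0 ≅ Z^3, C_1 ≅ Z^3.

The boundary map ∂_1: C_1 → C_0 sends each edge [p,q] (with p < q) to q − p.
As a 3×3 matrix over Z this has rank 2, with invariant factors (1,1).

From H_k ≅ ker(∂_k) / im(∂_{k+1}) we obtain:

  H_1: rank ker ∂_1 − rank ∂_2 = (3 − 2) − 0 = 1, and there is no ∂_2, so H_1 ≅ Z.

(K is a triangulation of the circle S^1.)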